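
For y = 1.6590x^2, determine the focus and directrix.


a = 1.6590
1/(4a) = 0.1507
Focus = (0, 0.1507)
Directrix: y = -0.1507

Focus = (0, 0.1507), Directrix: y = -0.1507


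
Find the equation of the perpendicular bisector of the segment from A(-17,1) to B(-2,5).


Midpoint = (-9.5, 3)
Slope of AB = dy/dx = 4/15 = 0.2667
Perp slope = -dx/dy = -15/4 = -3.7500
b = My - (perp slope)*Mx = 3 + (15*(-9.5))/4 = 3 - 35.6250 = -32.6250

y = -3.7500x - 32.6250


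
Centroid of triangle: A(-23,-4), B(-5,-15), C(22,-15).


Gx = (-23- 5+22)/3 = -6/3 = -2.0000
Gy = (-4- 15- 15)/3 = -34/3 = -11.3333

G = (-2.0000, -11.3333)


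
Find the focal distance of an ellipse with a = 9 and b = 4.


c^2 = 9^2 - 4^2 = 81 - 16 = 65
c = sqrt(65) = 8.0623

c = 8.0623


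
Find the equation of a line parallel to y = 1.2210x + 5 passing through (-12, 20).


Parallel lines have equal slopes.
m2 = 1.2210
b2 = 20 - 1.2210*(-12) = 34.6520

y = 1.2210x + 34.6520


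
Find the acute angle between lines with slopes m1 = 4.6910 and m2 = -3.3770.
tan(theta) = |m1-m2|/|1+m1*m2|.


m1-m2 = 8.068
1+m1*m2 = -14.841507
tan(theta) = |8.068/(-14.841507)| = 0.543611
theta = arctan(|8.068/(-14.841507)|) = 28.5290 degrees (acute angle)

28.5290 degrees


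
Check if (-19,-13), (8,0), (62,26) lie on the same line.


-19*(0-26) + 8*(26+ 13) + 62*(-13-0)
= 494 + 312 - 806 = 0

Yes, collinear (determinant = 0)


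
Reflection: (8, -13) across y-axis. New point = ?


Reflection rule for y-axis: (-x, y)
(8, -13) -> (-8, -13)

(-8, -13)


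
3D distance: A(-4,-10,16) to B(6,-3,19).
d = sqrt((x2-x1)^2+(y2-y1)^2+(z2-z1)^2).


dx=10, dy=7, dz=3
d = sqrt(100+49+9) = sqrt(158) = 12.5698

12.5698


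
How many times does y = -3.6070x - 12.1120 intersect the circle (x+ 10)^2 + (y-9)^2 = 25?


Substitute y = -3.6070x - 12.1120: (x+ 10)^2 + (-3.6070x- 12.1120-9)^2 = 25
Expand to Ax^2 + Bx + C = 0, where b-k = -21.112
A = 1+m^2 = 14.010449
B = 2(m(b-k) - h) = 2(-3.6070*(-21.112) + 10) = 172.301968
C = h^2 + (b-k)^2 - r^2 = 100 + 445.716544 - 25 = 520.716544
disc = B^2-4AC = 29687.9682 - 29181.8903 = 506.0779
disc > 0

2 intersection points


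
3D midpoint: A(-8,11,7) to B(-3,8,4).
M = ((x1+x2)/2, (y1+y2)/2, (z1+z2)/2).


Mx = (-8- 3)/2 = -5.5000
My = (11+8)/2 = 9.5000
Mz = (7+4)/2 = 5.5000

M = (-5.5000, 9.5000, 5.5000)


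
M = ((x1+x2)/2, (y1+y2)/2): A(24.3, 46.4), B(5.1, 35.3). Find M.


Mx = (24.3 + 5.1)/2 = 29.4/2 = 14.7000
My = (46.4 + 35.3)/2 = 81.7/2 = 40.8500

(14.7000, 40.8500)


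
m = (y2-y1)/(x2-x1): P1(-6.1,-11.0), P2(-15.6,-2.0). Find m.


dy = -2.0 + 11.0 = 9.0
dx = -15.6 + 6.1 = -9.5
m = 9.0/(-9.5) = -0.9474

m = -0.9474


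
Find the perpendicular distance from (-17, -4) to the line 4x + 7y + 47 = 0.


|4*(-17) + 7*(-4) + 47| = |-49| = 49
sqrt(16 + 49) = sqrt(65) = 8.0623
d = 49/sqrt(65) = 6.0777

6.0777


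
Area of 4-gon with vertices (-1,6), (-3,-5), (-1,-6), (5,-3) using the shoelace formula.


sum(xi*y_{i+1}) = -1*(-5) - 3*(-6) - 1*(-3) + 5*6 = 56
sum(yi*x_{i+1}) = 6*(-3) - 5*(-1) - 6*5 - 3*(-1) = -40
Area = |56 + 40|/2 = 96/2 = 48.0000

48.0000 sq units


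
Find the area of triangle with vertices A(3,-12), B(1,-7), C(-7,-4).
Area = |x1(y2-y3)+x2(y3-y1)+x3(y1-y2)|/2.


3*(-7+ 4) = -9
1*(-4+ 12) = 8
-7*(-12+ 7) = 35
sum = 34
Area = |34|/2 = 17.0000

17.0000 sq units


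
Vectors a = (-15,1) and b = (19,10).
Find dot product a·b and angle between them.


a·b = -15*19 + 1*10 = -285 + 10 = -275
|a| = sqrt(225+1) = 15.0333
|b| = sqrt(361+100) = 21.4709
cos(theta) = -275/(sqrt(226)*sqrt(461)) = -275/sqrt(104186) = -0.851977
theta = arccos(-275/sqrt(104186)) = 148.4274 degrees

a·b = -275, theta = 148.4274 deg


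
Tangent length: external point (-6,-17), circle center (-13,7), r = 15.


d = sqrt((-6+ 13)^2 + (-17-7)^2) = sqrt(49+576) = 25.0000
L = sqrt(625.0000 - 225) = sqrt(400.0000) = 20.0000

20.0000


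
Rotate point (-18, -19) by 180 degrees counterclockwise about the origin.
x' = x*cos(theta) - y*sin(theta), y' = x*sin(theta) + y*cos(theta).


cos(180) = -1, sin(180) = 0
x' = -18*(-1) + 19*0 = 18
y' = -18*0 - 19*(-1) = 19

(18, 19)


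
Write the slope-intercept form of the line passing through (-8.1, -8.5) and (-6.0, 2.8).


m = (11.3)/(2.1) = 5.3810
b = y1 - m*x1 = -8.5 - (11.3*(-8.1))/(2.1) = -8.5 + 43.5857 = 35.0857

y = 5.3810x + 35.0857


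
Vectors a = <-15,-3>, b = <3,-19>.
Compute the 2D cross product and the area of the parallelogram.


cross = -15*(-19) + 3*3 = 285 + 9 = 294
Parallelogram area = |294| = 294

cross = 294, parallelogram area = 294


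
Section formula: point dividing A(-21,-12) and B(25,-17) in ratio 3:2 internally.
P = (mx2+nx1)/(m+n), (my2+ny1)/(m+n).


Px = (3*25 + 2*(-21))/5 = 33/5 = 6.6000
Py = (3*(-17) + 2*(-12))/5 = -75/5 = -15.0000

P = (6.6000, -15.0000)


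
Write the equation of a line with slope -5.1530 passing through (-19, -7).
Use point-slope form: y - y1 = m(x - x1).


y + 7 = -5.1530(x + 19)
y = -5.1530x - 7 + 5.1530*(-19)
y = -5.1530x - 104.9070

y = -5.1530x - 104.9070


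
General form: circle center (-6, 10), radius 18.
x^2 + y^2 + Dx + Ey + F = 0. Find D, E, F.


(x+ 6)^2 + (y-10)^2 = 18^2
D = -2h = 12, E = -2k = -20
F = h^2+k^2-r^2 = 36+100-324 = -188

D = 12, E = -20, F = -188


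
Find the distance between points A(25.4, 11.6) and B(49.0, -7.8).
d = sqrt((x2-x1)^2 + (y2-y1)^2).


dx = 49.0 - 25.4 = 23.6
dy = -7.8 - 11.6 = -19.4
d = sqrt(556.96 + 376.36) = sqrt(933.32) = 30.5503

30.5503


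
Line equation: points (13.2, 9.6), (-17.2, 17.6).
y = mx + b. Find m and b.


m = (8)/(-30.4) = -0.2632
b = y1 - m*x1 = 9.6 - (8*13.2)/(-30.4) = 9.6 + 3.4737 = 13.0737

y = -0.2632x + 13.0737


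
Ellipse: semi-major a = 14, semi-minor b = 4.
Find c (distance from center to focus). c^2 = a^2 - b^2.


c^2 = 14^2 - 4^2 = 196 - 16 = 180
c = sqrt(180) = 13.4164

c = 13.4164


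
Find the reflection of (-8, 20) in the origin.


Reflection rule for origin: (-x, -y)
(-8, 20) -> (8, -20)

(8, -20)


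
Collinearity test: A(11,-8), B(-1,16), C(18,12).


11*(16-12) - 1*(12+ 8) + 18*(-8-16)
= 44 - 20 - 432 = -408

No, not collinear (determinant = -408)


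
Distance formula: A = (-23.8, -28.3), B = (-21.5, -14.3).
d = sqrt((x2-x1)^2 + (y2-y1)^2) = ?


dx = -21.5 + 23.8 = 2.3
dy = -14.3 + 28.3 = 14.0
d = sqrt(5.29 + 196.0) = sqrt(201.29) = 14.1877

14.1877


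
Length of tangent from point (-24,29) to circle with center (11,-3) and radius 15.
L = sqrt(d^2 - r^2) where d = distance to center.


d = sqrt((-24-11)^2 + (29+ 3)^2) = sqrt(1225+1024) = 47.4236
L = sqrt(2249.0000 - 225) = sqrt(2024.0000) = 44.9889

44.9889


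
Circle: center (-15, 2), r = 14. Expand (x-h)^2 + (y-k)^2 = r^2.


(x+ 15)^2 + (y-2)^2 = 14^2
D = -2h = 30, E = -2k = -4
F = h^2+k^2-r^2 = 225+4-196 = 33

x^2 + y^2 + 30x - 4y + 33 = 0


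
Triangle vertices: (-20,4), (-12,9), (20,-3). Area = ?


-20*(9+ 3) = -240
-12*(-3-4) = 84
20*(4-9) = -100
sum = -256
Area = |-256|/2 = 128.0000

128.0000 sq units


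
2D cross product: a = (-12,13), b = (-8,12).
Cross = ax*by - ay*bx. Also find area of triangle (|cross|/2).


cross = -12*12 - 13*(-8) = -144 + 104 = -40
Triangle area = |-40|/2 = 40/2 = 20.0000

cross = -40, triangle area = 20.0000


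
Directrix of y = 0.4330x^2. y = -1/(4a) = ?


a = 0.4330
1/(4a) = 0.5774
directrix: y = -0.5774 = -0.5774

y = -0.5774


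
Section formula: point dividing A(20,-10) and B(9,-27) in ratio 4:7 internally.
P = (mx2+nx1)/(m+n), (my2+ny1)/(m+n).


Px = (4*9 + 7*20)/11 = 176/11 = 16.0000
Py = (4*(-27) + 7*(-10))/11 = -178/11 = -16.1818

P = (16.0000, -16.1818)


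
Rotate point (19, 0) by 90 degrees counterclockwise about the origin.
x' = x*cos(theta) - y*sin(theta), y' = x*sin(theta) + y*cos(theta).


cos(90) = 0, sin(90) = 1
x' = 19*0 - 0*1 = 0
y' = 19*1 + 0*0 = 19

(0, 19)


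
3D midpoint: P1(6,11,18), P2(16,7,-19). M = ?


Mx = (6+16)/2 = 11.0000
My = (11+7)/2 = 9.0000
Mz = (18- 19)/2 = -0.5000

M = (11.0000, 9.0000, -0.5000)


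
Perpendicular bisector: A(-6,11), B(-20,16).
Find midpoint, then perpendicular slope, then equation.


Midpoint = (-13, 13.5)
Slope of AB = dy/dx = 5/(-14) = -0.3571
Perp slope = -dx/dy = 14/5 = 2.8000
b = My - (perp slope)*Mx = 13.5 + (-14*(-13))/5 = 13.5 + 36.4000 = 49.9000

y = 2.8000x + 49.9000


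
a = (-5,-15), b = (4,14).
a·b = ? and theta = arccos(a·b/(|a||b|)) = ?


a·b = -5*4 - 15*14 = -20 - 210 = -230
|a| = sqrt(25+225) = 15.8114
|b| = sqrt(16+196) = 14.5602
cos(theta) = -230/(sqrt(250)*sqrt(212)) = -230/sqrt(53000) = -0.999056
theta = arccos(-230/sqrt(53000)) = 177.5104 degrees

a·b = -230, theta = 177.5104 deg


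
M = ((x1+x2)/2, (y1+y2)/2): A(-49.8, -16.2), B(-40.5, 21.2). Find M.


Mx = (-49.8 - 40.5)/2 = -90.3/2 = -45.1500
My = (-16.2 + 21.2)/2 = 5.0/2 = 2.5000

(-45.1500, 2.5000)


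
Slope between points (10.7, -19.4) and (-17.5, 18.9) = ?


dy = 18.9 + 19.4 = 38.3
dx = -17.5 - 10.7 = -28.2
m = 38.3/(-28.2) = -1.3582

m = -1.3582


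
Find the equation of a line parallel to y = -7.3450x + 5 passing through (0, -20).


Parallel lines have equal slopes.
m2 = -7.3450
b2 = -20 + 7.3450*0 = -20.0000

y = -7.3450x - 20.0000


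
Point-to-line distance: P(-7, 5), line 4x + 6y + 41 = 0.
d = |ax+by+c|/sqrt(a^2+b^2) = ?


|4*(-7) + 6*5 + 41| = |43| = 43
sqrt(16 + 36) = sqrt(52) = 7.2111
d = 43/sqrt(52) = 5.9630

5.9630


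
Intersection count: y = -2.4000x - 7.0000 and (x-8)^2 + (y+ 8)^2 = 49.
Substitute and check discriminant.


Substitute y = -2.4000x - 7.0000: (x-8)^2 + (-2.4000x- 7.0000+ 8)^2 = 49
Expand to Ax^2 + Bx + C = 0, where b-k = 1
A = 1+m^2 = 6.76
B = 2(m(b-k) - h) = 2(-2.4000*1 - 8) = -20.8
C = h^2 + (b-k)^2 - r^2 = 64 + 1 - 49 = 16
disc = B^2-4AC = 432.6400 - 432.6400 = 0
disc = 0

1 intersection point (tangent)


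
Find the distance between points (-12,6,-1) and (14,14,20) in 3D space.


dx=26, dy=8, dz=21
d = sqrt(676+64+441) = sqrt(1181) = 34.3657

34.3657


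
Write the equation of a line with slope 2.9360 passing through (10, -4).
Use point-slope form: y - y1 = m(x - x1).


y + 4 = 2.9360(x - 10)
y = 2.9360x - 4 - 2.9360*10
y = 2.9360x - 33.3600

y = 2.9360x - 33.3600


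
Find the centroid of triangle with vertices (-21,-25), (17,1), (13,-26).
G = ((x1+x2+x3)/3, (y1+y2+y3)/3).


Gx = (-21+17+13)/3 = 9/3 = 3.0000
Gy = (-25+1- 26)/3 = -50/3 = -16.6667

G = (3.0000, -16.6667)


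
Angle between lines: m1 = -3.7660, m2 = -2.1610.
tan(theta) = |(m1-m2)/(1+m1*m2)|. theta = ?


m1-m2 = -1.605
1+m1*m2 = 9.138326
tan(theta) = |-1.605/9.138326| = 0.175634
theta = arctan(|-1.605/9.138326|) = 9.9615 degrees (acute angle)

9.9615 degrees


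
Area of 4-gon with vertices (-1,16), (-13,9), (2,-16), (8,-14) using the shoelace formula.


sum(xi*y_{i+1}) = -1*9 - 13*(-16) + 2*(-14) + 8*16 = 299
sum(yi*x_{i+1}) = 16*(-13) + 9*2 - 16*8 - 14*(-1) = -304
Area = |299 + 304|/2 = 603/2 = 301.5000

301.5000 sq units


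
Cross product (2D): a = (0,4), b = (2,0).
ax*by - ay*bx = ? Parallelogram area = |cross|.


cross = 0*0 - 4*2 = 0 - 8 = -8
Parallelogram area = |-8| = 8

cross = -8, parallelogram area = 8


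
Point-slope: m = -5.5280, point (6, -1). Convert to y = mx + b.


y + 1 = -5.5280(x - 6)
y = -5.5280x - 1 + 5.5280*6
y = -5.5280x + 32.1680

y = -5.5280x + 32.1680


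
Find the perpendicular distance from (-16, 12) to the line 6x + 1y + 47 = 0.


|6*(-16) + 1*12 + 47| = |-37| = 37
sqrt(36 + 1) = sqrt(37) = 6.0828
d = 37/sqrt(37) = 6.0828

6.0828


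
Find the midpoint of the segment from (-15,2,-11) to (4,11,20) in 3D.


Mx = (-15+4)/2 = -5.5000
My = (2+11)/2 = 6.5000
Mz = (-11+20)/2 = 4.5000

M = (-5.5000, 6.5000, 4.5000)


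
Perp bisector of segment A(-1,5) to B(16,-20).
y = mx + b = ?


Midpoint = (7.5, -7.5)
Slope of AB = dy/dx = -25/17 = -1.4706
Perp slope = -dx/dy = 17/25 = 0.6800
b = My - (perp slope)*Mx = -7.5 + (17*7.5)/(-25) = -7.5 - 5.1000 = -12.6000

y = 0.6800x - 12.6000


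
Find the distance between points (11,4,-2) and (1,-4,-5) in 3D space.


dx=-10, dy=-8, dz=-3
d = sqrt(100+64+9) = sqrt(173) = 13.1529

13.1529


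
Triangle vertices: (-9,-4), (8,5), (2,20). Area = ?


-9*(5-20) = 135
8*(20+ 4) = 192
2*(-4-5) = -18
sum = 309
Area = |309|/2 = 154.5000

154.5000 sq units


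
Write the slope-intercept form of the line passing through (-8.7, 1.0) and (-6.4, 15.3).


m = (14.3)/(2.3) = 6.2174
b = y1 - m*x1 = 1.0 - (14.3*(-8.7))/(2.3) = 1.0 + 54.0913 = 55.0913

y = 6.2174x + 55.0913


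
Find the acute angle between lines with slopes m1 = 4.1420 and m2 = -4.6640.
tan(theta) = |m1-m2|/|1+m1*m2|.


m1-m2 = 8.806
1+m1*m2 = -18.318288
tan(theta) = |8.806/(-18.318288)| = 0.480722
theta = arctan(|8.806/(-18.318288)|) = 25.6746 degrees (acute angle)

25.6746 degrees


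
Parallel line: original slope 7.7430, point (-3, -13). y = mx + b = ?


Parallel lines have equal slopes.
m2 = 7.7430
b2 = -13 - 7.7430*(-3) = 10.2290

y = 7.7430x + 10.2290


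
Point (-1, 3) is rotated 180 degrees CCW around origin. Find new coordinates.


cos(180) = -1, sin(180) = 0
x' = -1*(-1) - 3*0 = 1
y' = -1*0 + 3*(-1) = -3

(1, -3)


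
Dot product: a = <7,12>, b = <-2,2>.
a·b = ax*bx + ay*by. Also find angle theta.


a·b = 7*(-2) + 12*2 = -14 + 24 = 10
|a| = sqrt(49+144) = 13.8924
|b| = sqrt(4+4) = 2.8284
cos(theta) = 10/(sqrt(193)*sqrt(8)) = 10/sqrt(1544) = 0.254493
theta = arccos(10/sqrt(1544)) = 75.2564 degrees

a·b = 10, theta = 75.2564 deg


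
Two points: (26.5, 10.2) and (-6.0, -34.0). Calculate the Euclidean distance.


dx = -6.0 - 26.5 = -32.5
dy = -34.0 - 10.2 = -44.2
d = sqrt(1056.25 + 1953.64) = sqrt(3009.89) = 54.8625

54.8625


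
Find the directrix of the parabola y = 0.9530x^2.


a = 0.9530
1/(4a) = 0.2623
directrix: y = -0.2623 = -0.2623

y = -0.2623


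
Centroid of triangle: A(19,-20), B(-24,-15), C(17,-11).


Gx = (19- 24+17)/3 = 12/3 = 4.0000
Gy = (-20- 15- 11)/3 = -46/3 = -15.3333

G = (4.0000, -15.3333)


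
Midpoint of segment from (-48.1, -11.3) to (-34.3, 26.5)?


Mx = (-48.1 - 34.3)/2 = -82.4/2 = -41.2000
My = (-11.3 + 26.5)/2 = 15.2/2 = 7.6000

(-41.2000, 7.6000)


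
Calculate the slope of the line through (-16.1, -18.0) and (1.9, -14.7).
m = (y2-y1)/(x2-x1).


dy = -14.7 + 18.0 = 3.3
dx = 1.9 + 16.1 = 18.0
m = 3.3/18.0 = 0.1833

m = 0.1833


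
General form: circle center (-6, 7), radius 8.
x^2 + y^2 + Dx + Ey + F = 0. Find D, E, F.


(x+ 6)^2 + (y-7)^2 = 8^2
D = -2h = 12, E = -2k = -14
F = h^2+k^2-r^2 = 36+49-64 = 21

D = 12, E = -14, F = 21


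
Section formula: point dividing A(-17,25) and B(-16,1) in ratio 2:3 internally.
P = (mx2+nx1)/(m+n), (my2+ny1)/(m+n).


Px = (2*(-16) + 3*(-17))/5 = -83/5 = -16.6000
Py = (2*1 + 3*25)/5 = 77/5 = 15.4000

P = (-16.6000, 15.4000)


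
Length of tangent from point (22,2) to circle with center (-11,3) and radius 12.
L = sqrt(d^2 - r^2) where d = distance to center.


d = sqrt((22+ 11)^2 + (2-3)^2) = sqrt(1089+1) = 33.0151
L = sqrt(1090.0000 - 144) = sqrt(946.0000) = 30.7571

30.7571


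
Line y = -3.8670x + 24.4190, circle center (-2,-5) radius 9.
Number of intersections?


Substitute y = -3.8670x + 24.4190: (x+ 2)^2 + (-3.8670x+24.4190+ 5)^2 = 81
Expand to Ax^2 + Bx + C = 0, where b-k = 29.419
A = 1+m^2 = 15.953689
B = 2(m(b-k) - h) = 2(-3.8670*29.419 + 2) = -223.526546
C = h^2 + (b-k)^2 - r^2 = 4 + 865.477561 - 81 = 788.477561
disc = B^2-4AC = 49964.1168 - 50316.5032 = -352.3864
disc < 0

0 intersection points


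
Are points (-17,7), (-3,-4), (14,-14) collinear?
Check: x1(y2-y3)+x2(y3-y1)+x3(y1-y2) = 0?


-17*(-4+ 14) - 3*(-14-7) + 14*(7+ 4)
= -170 + 63 + 154 = 47

No, not collinear (determinant = 47)


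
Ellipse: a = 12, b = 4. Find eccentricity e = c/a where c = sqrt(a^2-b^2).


c = sqrt(144-16) = sqrt(128) = 11.3137
e = c/a = sqrt(128)/12 = 0.9428

e = 0.9428


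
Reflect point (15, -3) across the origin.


Reflection rule for origin: (-x, -y)
(15, -3) -> (-15, 3)

(-15, 3)


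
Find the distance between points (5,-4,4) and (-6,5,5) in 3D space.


dx=-11, dy=9, dz=1
d = sqrt(121+81+1) = sqrt(203) = 14.2478

14.2478


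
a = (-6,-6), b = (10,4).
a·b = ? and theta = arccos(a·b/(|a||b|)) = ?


a·b = -6*10 - 6*4 = -60 - 24 = -84
|a| = sqrt(36+36) = 8.4853
|b| = sqrt(100+16) = 10.7703
cos(theta) = -84/(sqrt(72)*sqrt(116)) = -84/sqrt(8352) = -0.919145
theta = arccos(-84/sqrt(8352)) = 156.8014 degrees

a·b = -84, theta = 156.8014 deg


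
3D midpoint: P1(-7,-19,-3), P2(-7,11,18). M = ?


Mx = (-7- 7)/2 = -7.0000
My = (-19+11)/2 = -4.0000
Mz = (-3+18)/2 = 7.5000

M = (-7.0000, -4.0000, 7.5000)


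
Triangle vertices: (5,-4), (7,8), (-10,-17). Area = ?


5*(8+ 17) = 125
7*(-17+ 4) = -91
-10*(-4-8) = 120
sum = 154
Area = |154|/2 = 77.0000

77.0000 sq units


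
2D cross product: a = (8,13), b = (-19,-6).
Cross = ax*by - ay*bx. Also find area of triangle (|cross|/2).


cross = 8*(-6) - 13*(-19) = -48 + 247 = 199
Triangle area = |199|/2 = 199/2 = 99.5000

cross = 199, triangle area = 99.5000


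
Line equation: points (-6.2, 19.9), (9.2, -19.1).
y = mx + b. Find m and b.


m = (-39.0)/(15.4) = -2.5325
b = y1 - m*x1 = 19.9 - (-39.0*(-6.2))/(15.4) = 19.9 - 15.7013 = 4.1987

y = -2.5325x + 4.1987


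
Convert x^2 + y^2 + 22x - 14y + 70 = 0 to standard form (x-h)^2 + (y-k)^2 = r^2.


h = -D/2 = -22/2 = -11
k = -E/2 = 14/2 = 7
r^2 = h^2 + k^2 - F = 121 + 49 - 70 = 100
r = 10

Center (-11, 7), radius = 10


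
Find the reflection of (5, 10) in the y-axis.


Reflection rule for y-axis: (-x, y)
(5, 10) -> (-5, 10)

(-5, 10)


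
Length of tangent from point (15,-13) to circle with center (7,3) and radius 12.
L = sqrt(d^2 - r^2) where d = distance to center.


d = sqrt((15-7)^2 + (-13-3)^2) = sqrt(64+256) = 17.8885
L = sqrt(320.0000 - 144) = sqrt(176.0000) = 13.2665

13.2665


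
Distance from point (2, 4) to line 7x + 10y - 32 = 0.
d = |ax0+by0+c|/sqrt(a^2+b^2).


|7*2 + 10*4 - 32| = |22| = 22
sqrt(49 + 100) = sqrt(149) = 12.2066
d = 22/sqrt(149) = 1.8023

1.8023


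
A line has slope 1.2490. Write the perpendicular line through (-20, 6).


Perpendicular slope = -1/m1 = -1/1.2490 = -0.8006
b2 = y0 - m2*x0 = 6 - 20/1.2490 = 6 - 16.0128 = -10.0128

y = -0.8006x - 10.0128


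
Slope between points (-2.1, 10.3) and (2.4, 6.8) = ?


dy = 6.8 - 10.3 = -3.5
dx = 2.4 + 2.1 = 4.5
m = -3.5/4.5 = -0.7778

m = -0.7778


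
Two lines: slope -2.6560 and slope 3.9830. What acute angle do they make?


m1-m2 = -6.639
1+m1*m2 = -9.578848
tan(theta) = |-6.639/(-9.578848)| = 0.693090
theta = arctan(|-6.639/(-9.578848)|) = 34.7254 degrees (acute angle)

34.7254 degrees


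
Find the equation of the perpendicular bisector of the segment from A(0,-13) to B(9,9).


Midpoint = (4.5, -2)
Slope of AB = dy/dx = 22/9 = 2.4444
Perp slope = -dx/dy = -9/22 = -0.4091
b = My - (perp slope)*Mx = -2 + (9*4.5)/22 = -2 + 1.8409 = -0.1591

y = -0.4091x - 0.1591


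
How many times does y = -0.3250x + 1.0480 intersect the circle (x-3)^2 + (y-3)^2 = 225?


Substitute y = -0.3250x + 1.0480: (x-3)^2 + (-0.3250x+1.0480-3)^2 = 225
Expand to Ax^2 + Bx + C = 0, where b-k = -1.952
A = 1+m^2 = 1.105625
B = 2(m(b-k) - h) = 2(-0.3250*(-1.952) - 3) = -4.7312
C = h^2 + (b-k)^2 - r^2 = 9 + 3.810304 - 225 = -212.189696
disc = B^2-4AC = 22.3843 + 938.4089 = 960.7932
disc > 0

2 intersection points


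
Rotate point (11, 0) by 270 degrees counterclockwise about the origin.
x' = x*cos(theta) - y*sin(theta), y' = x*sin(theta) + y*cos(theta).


cos(270) = 0, sin(270) = -1
x' = 11*0 - 0*(-1) = 0
y' = 11*(-1) + 0*0 = -11

(0, -11)


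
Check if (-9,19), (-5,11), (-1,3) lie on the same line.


-9*(11-3) - 5*(3-19) - 1*(19-11)
= -72 + 80 - 8 = 0

Yes, collinear (determinant = 0)


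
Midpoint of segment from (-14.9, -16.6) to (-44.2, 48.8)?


Mx = (-14.9 - 44.2)/2 = -59.1/2 = -29.5500
My = (-16.6 + 48.8)/2 = 32.2/2 = 16.1000

(-29.5500, 16.1000)


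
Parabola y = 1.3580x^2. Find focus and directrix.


a = 1.3580
1/(4a) = 0.1841
Focus = (0, 0.1841)
Directrix: y = -0.1841

Focus = (0, 0.1841), Directrix: y = -0.1841


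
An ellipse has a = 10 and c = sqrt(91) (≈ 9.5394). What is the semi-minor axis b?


b^2 = 10^2 - (sqrt(91))^2 = 100 - 91 = 9
b = sqrt(9) = 3

b = 3


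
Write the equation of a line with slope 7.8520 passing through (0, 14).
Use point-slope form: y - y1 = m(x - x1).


y - 14 = 7.8520(x - 0)
y = 7.8520x + 14 - 7.8520*0
y = 7.8520x + 14.0000

y = 7.8520x + 14.0000


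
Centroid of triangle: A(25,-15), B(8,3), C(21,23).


Gx = (25+8+21)/3 = 54/3 = 18.0000
Gy = (-15+3+23)/3 = 11/3 = 3.6667

G = (18.0000, 3.6667)


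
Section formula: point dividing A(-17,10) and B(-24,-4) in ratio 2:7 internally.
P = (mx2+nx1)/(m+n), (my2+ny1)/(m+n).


Px = (2*(-24) + 7*(-17))/9 = -167/9 = -18.5556
Py = (2*(-4) + 7*10)/9 = 62/9 = 6.8889

P = (-18.5556, 6.8889)


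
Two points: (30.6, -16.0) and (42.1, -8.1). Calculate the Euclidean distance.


dx = 42.1 - 30.6 = 11.5
dy = -8.1 + 16.0 = 7.9
d = sqrt(132.25 + 62.41) = sqrt(194.66) = 13.9521

13.9521


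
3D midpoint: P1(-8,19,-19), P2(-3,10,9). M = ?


Mx = (-8- 3)/2 = -5.5000
My = (19+10)/2 = 14.5000
Mz = (-19+9)/2 = -5.0000

M = (-5.5000, 14.5000, -5.0000)


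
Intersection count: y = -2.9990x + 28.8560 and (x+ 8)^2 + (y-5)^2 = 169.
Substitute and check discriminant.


Substitute y = -2.9990x + 28.8560: (x+ 8)^2 + (-2.9990x+28.8560-5)^2 = 169
Expand to Ax^2 + Bx + C = 0, where b-k = 23.856
A = 1+m^2 = 9.994001
B = 2(m(b-k) - h) = 2(-2.9990*23.856 + 8) = -127.088288
C = h^2 + (b-k)^2 - r^2 = 64 + 569.108736 - 169 = 464.108736
disc = B^2-4AC = 16151.4329 - 18553.2127 = -2401.7798
disc < 0

0 intersection points


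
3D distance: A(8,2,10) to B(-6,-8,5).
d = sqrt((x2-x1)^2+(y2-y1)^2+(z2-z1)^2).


dx=-14, dy=-10, dz=-5
d = sqrt(196+100+25) = sqrt(321) = 17.9165

17.9165


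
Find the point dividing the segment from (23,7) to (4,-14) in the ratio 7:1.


Px = (7*4 + 1*23)/8 = 51/8 = 6.3750
Py = (7*(-14) + 1*7)/8 = -91/8 = -11.3750

P = (6.3750, -11.3750)


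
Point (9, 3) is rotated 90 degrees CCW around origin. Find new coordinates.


cos(90) = 0, sin(90) = 1
x' = 9*0 - 3*1 = -3
y' = 9*1 + 3*0 = 9

(-3, 9)


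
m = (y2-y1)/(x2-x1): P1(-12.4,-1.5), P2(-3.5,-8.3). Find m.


dy = -8.3 + 1.5 = -6.8
dx = -3.5 + 12.4 = 8.9
m = -6.8/8.9 = -0.7640

m = -0.7640


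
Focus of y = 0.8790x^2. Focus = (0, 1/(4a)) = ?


a = 0.8790
4a = 3.5160
focus = (0, 1/3.5160) = (0, 0.2844)

Focus = (0, 0.2844)


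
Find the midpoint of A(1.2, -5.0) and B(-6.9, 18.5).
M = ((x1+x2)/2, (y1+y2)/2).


Mx = (1.2 - 6.9)/2 = -5.7/2 = -2.8500
My = (-5.0 + 18.5)/2 = 13.5/2 = 6.7500

(-2.8500, 6.7500)


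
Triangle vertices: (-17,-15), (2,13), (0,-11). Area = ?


-17*(13+ 11) = -408
2*(-11+ 15) = 8
0*(-15-13) = 0
sum = -400
Area = |-400|/2 = 200.0000

200.0000 sq units


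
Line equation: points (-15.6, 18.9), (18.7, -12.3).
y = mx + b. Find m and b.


m = (-31.2)/(34.3) = -0.9096
b = y1 - m*x1 = 18.9 - (-31.2*(-15.6))/(34.3) = 18.9 - 14.1901 = 4.7099

y = -0.9096x + 4.7099


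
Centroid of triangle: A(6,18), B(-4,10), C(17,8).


Gx = (6- 4+17)/3 = 19/3 = 6.3333
Gy = (18+10+8)/3 = 36/3 = 12.0000

G = (6.3333, 12.0000)


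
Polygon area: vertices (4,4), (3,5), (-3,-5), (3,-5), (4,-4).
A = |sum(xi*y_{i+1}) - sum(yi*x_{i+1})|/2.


sum(xi*y_{i+1}) = 4*5 + 3*(-5) - 3*(-5) + 3*(-4) + 4*4 = 24
sum(yi*x_{i+1}) = 4*3 + 5*(-3) - 5*3 - 5*4 - 4*4 = -54
Area = |24 + 54|/2 = 78/2 = 39.0000

39.0000 sq units


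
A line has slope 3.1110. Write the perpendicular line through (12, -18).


Perpendicular slope = -1/m1 = -1/3.1110 = -0.3214
b2 = y0 - m2*x0 = -18 + 12/3.1110 = -18 + 3.8573 = -14.1427

y = -0.3214x - 14.1427


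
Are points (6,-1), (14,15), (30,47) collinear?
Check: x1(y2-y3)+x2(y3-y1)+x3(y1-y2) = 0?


6*(15-47) + 14*(47+ 1) + 30*(-1-15)
= -192 + 672 - 480 = 0

Yes, collinear (determinant = 0)


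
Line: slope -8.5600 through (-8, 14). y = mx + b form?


y - 14 = -8.5600(x + 8)
y = -8.5600x + 14 + 8.5600*(-8)
y = -8.5600x - 54.4800

y = -8.5600x - 54.4800


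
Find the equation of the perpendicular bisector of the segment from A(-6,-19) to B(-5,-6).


Midpoint = (-5.5, -12.5)
Slope of AB = dy/dx = 13/1 = 13.0000
Perp slope = -dx/dy = -1/13 = -0.0769
b = My - (perp slope)*Mx = -12.5 + (1*(-5.5))/13 = -12.5 - 0.4231 = -12.9231

y = -0.0769x - 12.9231


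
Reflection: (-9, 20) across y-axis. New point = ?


Reflection rule for y-axis: (-x, y)
(-9, 20) -> (9, 20)

(9, 20)


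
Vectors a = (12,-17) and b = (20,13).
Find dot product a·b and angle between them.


a·b = 12*20 - 17*13 = 240 - 221 = 19
|a| = sqrt(144+289) = 20.8087
|b| = sqrt(400+169) = 23.8537
cos(theta) = 19/(sqrt(433)*sqrt(569)) = 19/sqrt(246377) = 0.038278
theta = arccos(19/sqrt(246377)) = 87.8063 degrees

a·b = 19, theta = 87.8063 deg


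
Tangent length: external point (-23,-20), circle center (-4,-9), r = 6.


d = sqrt((-23+ 4)^2 + (-20+ 9)^2) = sqrt(361+121) = 21.9545
L = sqrt(482.0000 - 36) = sqrt(446.0000) = 21.1187

21.1187


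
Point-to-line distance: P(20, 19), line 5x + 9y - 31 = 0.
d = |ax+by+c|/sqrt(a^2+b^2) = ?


|5*20 + 9*19 - 31| = |240| = 240
sqrt(25 + 81) = sqrt(106) = 10.2956
d = 240/sqrt(106) = 23.3109

23.3109


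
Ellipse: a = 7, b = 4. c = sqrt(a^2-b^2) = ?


c^2 = 7^2 - 4^2 = 49 - 16 = 33
c = sqrt(33) = 5.7446

c = 5.7446


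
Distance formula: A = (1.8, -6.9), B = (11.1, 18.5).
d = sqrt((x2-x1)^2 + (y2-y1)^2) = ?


dx = 11.1 - 1.8 = 9.3
dy = 18.5 + 6.9 = 25.4
d = sqrt(86.49 + 645.16) = sqrt(731.65) = 27.0490

27.0490


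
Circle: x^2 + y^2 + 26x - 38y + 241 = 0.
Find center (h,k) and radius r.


h = -D/2 = -26/2 = -13
k = -E/2 = 38/2 = 19
r^2 = h^2 + k^2 - F = 169 + 361 - 241 = 289
r = 17

Center (-13, 19), radius = 17


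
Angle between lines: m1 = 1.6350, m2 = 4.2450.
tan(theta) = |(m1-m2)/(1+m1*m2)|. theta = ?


m1-m2 = -2.61
1+m1*m2 = 7.940575
tan(theta) = |-2.61/7.940575| = 0.328692
theta = arctan(|-2.61/7.940575|) = 18.1953 degrees (acute angle)

18.1953 degrees


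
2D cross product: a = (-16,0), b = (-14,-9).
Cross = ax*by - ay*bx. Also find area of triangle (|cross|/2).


cross = -16*(-9) - 0*(-14) = 144 - 0 = 144
Triangle area = |144|/2 = 144/2 = 72.0000

cross = 144, triangle area = 72.0000


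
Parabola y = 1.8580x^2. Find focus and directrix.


a = 1.8580
1/(4a) = 0.1346
Focus = (0, 0.1346)
Directrix: y = -0.1346

Focus = (0, 0.1346), Directrix: y = -0.1346


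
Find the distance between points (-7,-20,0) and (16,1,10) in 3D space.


dx=23, dy=21, dz=10
d = sqrt(529+441+100) = sqrt(1070) = 32.7109

32.7109


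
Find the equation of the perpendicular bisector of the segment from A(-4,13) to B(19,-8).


Midpoint = (7.5, 2.5)
Slope of AB = dy/dx = -21/23 = -0.9130
Perp slope = -dx/dy = 23/21 = 1.0952
b = My - (perp slope)*Mx = 2.5 + (23*7.5)/(-21) = 2.5 - 8.2143 = -5.7143

y = 1.0952x - 5.7143


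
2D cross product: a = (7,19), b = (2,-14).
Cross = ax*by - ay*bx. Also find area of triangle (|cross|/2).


cross = 7*(-14) - 19*2 = -98 - 38 = -136
Triangle area = |-136|/2 = 136/2 = 68.0000

cross = -136, triangle area = 68.0000


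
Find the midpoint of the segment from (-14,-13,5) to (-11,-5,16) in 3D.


Mx = (-14- 11)/2 = -12.5000
My = (-13- 5)/2 = -9.0000
Mz = (5+16)/2 = 10.5000

M = (-12.5000, -9.0000, 10.5000)


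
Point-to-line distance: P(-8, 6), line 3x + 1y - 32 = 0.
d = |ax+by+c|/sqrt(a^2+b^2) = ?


|3*(-8) + 1*6 - 32| = |-50| = 50
sqrt(9 + 1) = sqrt(10) = 3.1623
d = 50/sqrt(10) = 15.8114

15.8114


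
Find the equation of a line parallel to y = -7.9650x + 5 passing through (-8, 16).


Parallel lines have equal slopes.
m2 = -7.9650
b2 = 16 + 7.9650*(-8) = -47.7200

y = -7.9650x - 47.7200


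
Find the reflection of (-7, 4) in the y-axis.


Reflection rule for y-axis: (-x, y)
(-7, 4) -> (7, 4)

(7, 4)


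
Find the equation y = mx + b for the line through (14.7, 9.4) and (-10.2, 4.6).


m = (-4.8)/(-24.9) = 0.1928
b = y1 - m*x1 = 9.4 - (-4.8*14.7)/(-24.9) = 9.4 - 2.8337 = 6.5663

y = 0.1928x + 6.5663


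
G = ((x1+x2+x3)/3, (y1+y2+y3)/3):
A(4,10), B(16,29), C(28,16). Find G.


Gx = (4+16+28)/3 = 48/3 = 16.0000
Gy = (10+29+16)/3 = 55/3 = 18.3333

G = (16.0000, 18.3333)


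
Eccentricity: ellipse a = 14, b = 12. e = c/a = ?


c = sqrt(196-144) = sqrt(52) = 7.2111
e = c/a = sqrt(52)/14 = 0.5151

e = 0.5151


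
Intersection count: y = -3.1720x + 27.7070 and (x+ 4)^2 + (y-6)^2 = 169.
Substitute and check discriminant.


Substitute y = -3.1720x + 27.7070: (x+ 4)^2 + (-3.1720x+27.7070-6)^2 = 169
Expand to Ax^2 + Bx + C = 0, where b-k = 21.707
A = 1+m^2 = 11.061584
B = 2(m(b-k) - h) = 2(-3.1720*21.707 + 4) = -129.709208
C = h^2 + (b-k)^2 - r^2 = 16 + 471.193849 - 169 = 318.193849
disc = B^2-4AC = 16824.4786 - 14078.9120 = 2745.5666
disc > 0

2 intersection points


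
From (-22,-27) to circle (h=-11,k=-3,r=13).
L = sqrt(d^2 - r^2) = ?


d = sqrt((-22+ 11)^2 + (-27+ 3)^2) = sqrt(121+576) = 26.4008
L = sqrt(697.0000 - 169) = sqrt(528.0000) = 22.9783

22.9783


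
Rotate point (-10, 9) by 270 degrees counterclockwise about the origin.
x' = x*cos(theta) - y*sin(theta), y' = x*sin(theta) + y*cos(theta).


cos(270) = 0, sin(270) = -1
x' = -10*0 - 9*(-1) = 9
y' = -10*(-1) + 9*0 = 10

(9, 10)


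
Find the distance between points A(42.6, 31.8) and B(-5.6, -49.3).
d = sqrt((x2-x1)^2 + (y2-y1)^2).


dx = -5.6 - 42.6 = -48.2
dy = -49.3 - 31.8 = -81.1
d = sqrt(2323.24 + 6577.21) = sqrt(8900.45) = 94.3422

94.3422


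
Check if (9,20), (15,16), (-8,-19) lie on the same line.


9*(16+ 19) + 15*(-19-20) - 8*(20-16)
= 315 - 585 - 32 = -302

No, not collinear (determinant = -302)


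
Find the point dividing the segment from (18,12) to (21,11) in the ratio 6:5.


Px = (6*21 + 5*18)/11 = 216/11 = 19.6364
Py = (6*11 + 5*12)/11 = 126/11 = 11.4545

P = (19.6364, 11.4545)


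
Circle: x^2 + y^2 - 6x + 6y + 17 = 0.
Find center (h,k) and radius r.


h = -D/2 = 6/2 = 3
k = -E/2 = -6/2 = -3
r^2 = h^2 + k^2 - F = 9 + 9 - 17 = 1
r = 1

Center (3, -3), radius = 1


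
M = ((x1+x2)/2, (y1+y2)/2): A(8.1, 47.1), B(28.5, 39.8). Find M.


Mx = (8.1 + 28.5)/2 = 36.6/2 = 18.3000
My = (47.1 + 39.8)/2 = 86.9/2 = 43.4500

(18.3000, 43.4500)


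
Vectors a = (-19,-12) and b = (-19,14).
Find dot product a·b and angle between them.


a·b = -19*(-19) - 12*14 = 361 - 168 = 193
|a| = sqrt(361+144) = 22.4722
|b| = sqrt(361+196) = 23.6008
cos(theta) = 193/(sqrt(505)*sqrt(557)) = 193/sqrt(281285) = 0.363902
theta = arccos(193/sqrt(281285)) = 68.6600 degrees

a·b = 193, theta = 68.6600 deg


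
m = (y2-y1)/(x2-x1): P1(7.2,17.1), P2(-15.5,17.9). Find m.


dy = 17.9 - 17.1 = 0.8
dx = -15.5 - 7.2 = -22.7
m = 0.8/(-22.7) = -0.0352

m = -0.0352


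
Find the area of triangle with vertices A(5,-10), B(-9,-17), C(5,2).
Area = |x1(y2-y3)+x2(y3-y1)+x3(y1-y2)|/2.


5*(-17-2) = -95
-9*(2+ 10) = -108
5*(-10+ 17) = 35
sum = -168
Area = |-168|/2 = 84.0000

84.0000 sq units


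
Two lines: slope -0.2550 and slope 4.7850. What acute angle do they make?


m1-m2 = -5.04
1+m1*m2 = -0.220175
tan(theta) = |-5.04/(-0.220175)| = 22.890882
theta = arctan(|-5.04/(-0.220175)|) = 87.4986 degrees (acute angle)

87.4986 degrees


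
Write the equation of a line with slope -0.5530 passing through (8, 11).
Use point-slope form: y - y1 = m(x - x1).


y - 11 = -0.5530(x - 8)
y = -0.5530x + 11 + 0.5530*8
y = -0.5530x + 15.4240

y = -0.5530x + 15.4240


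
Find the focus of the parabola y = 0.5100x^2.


a = 0.5100
4a = 2.0400
focus = (0, 1/2.0400) = (0, 0.4902)

Focus = (0, 0.4902)


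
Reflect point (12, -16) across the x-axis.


Reflection rule for x-axis: (x, -y)
(12, -16) -> (12, 16)

(12, 16)


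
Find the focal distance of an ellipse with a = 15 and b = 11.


c^2 = 15^2 - 11^2 = 225 - 121 = 104
c = sqrt(104) = 10.1980

c = 10.1980


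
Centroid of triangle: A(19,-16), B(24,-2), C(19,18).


Gx = (19+24+19)/3 = 62/3 = 20.6667
Gy = (-16- 2+18)/3 = 0/3 = 0

G = (20.6667, 0)


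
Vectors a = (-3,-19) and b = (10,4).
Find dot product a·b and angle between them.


a·b = -3*10 - 19*4 = -30 - 76 = -106
|a| = sqrt(9+361) = 19.2354
|b| = sqrt(100+16) = 10.7703
cos(theta) = -106/(sqrt(370)*sqrt(116)) = -106/sqrt(42920) = -0.511654
theta = arccos(-106/sqrt(42920)) = 120.7740 degrees

a·b = -106, theta = 120.7740 deg


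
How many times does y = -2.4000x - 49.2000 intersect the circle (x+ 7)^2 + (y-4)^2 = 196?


Substitute y = -2.4000x - 49.2000: (x+ 7)^2 + (-2.4000x- 49.2000-4)^2 = 196
Expand to Ax^2 + Bx + C = 0, where b-k = -53.2
A = 1+m^2 = 6.76
B = 2(m(b-k) - h) = 2(-2.4000*(-53.2) + 7) = 269.36
C = h^2 + (b-k)^2 - r^2 = 49 + 2830.24 - 196 = 2683.24
disc = B^2-4AC = 72554.8096 - 72554.8096 = 0
disc = 0

1 intersection point (tangent)


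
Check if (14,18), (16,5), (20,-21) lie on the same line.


14*(5+ 21) + 16*(-21-18) + 20*(18-5)
= 364 - 624 + 260 = 0

Yes, collinear (determinant = 0)


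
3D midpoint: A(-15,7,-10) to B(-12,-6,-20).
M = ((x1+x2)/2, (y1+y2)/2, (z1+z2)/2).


Mx = (-15- 12)/2 = -13.5000
My = (7- 6)/2 = 0.5000
Mz = (-10- 20)/2 = -15.0000

M = (-13.5000, 0.5000, -15.0000)


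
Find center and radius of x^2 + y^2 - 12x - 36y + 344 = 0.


h = -D/2 = 12/2 = 6
k = -E/2 = 36/2 = 18
r^2 = h^2 + k^2 - F = 36 + 324 - 344 = 16
r = 4

Center (6, 18), radius = 4


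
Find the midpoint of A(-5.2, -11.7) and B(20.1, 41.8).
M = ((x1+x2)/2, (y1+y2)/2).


Mx = (-5.2 + 20.1)/2 = 14.9/2 = 7.4500
My = (-11.7 + 41.8)/2 = 30.1/2 = 15.0500

(7.4500, 15.0500)


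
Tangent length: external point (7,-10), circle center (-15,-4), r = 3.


d = sqrt((7+ 15)^2 + (-10+ 4)^2) = sqrt(484+36) = 22.8035
L = sqrt(520.0000 - 9) = sqrt(511.0000) = 22.6053

22.6053


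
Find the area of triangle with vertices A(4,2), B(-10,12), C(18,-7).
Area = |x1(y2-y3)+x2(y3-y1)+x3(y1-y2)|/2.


4*(12+ 7) = 76
-10*(-7-2) = 90
18*(2-12) = -180
sum = -14
Area = |-14|/2 = 7.0000

7.0000 sq units


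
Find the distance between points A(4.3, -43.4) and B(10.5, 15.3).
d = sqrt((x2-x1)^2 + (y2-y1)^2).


dx = 10.5 - 4.3 = 6.2
dy = 15.3 + 43.4 = 58.7
d = sqrt(38.44 + 3445.69) = sqrt(3484.13) = 59.0265

59.0265


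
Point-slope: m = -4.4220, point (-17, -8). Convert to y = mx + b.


y + 8 = -4.4220(x + 17)
y = -4.4220x - 8 + 4.4220*(-17)
y = -4.4220x - 83.1740

y = -4.4220x - 83.1740


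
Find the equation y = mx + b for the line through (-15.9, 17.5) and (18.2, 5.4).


m = (-12.1)/(34.1) = -0.3548
b = y1 - m*x1 = 17.5 - (-12.1*(-15.9))/(34.1) = 17.5 - 5.6419 = 11.8581

y = -0.3548x + 11.8581


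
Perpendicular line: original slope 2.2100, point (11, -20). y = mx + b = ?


Perpendicular slope = -1/m1 = -1/2.2100 = -0.4525
b2 = y0 - m2*x0 = -20 + 11/2.2100 = -20 + 4.9774 = -15.0226

y = -0.4525x - 15.0226


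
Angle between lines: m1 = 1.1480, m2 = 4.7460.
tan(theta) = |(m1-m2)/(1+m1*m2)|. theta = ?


m1-m2 = -3.598
1+m1*m2 = 6.448408
tan(theta) = |-3.598/6.448408| = 0.557967
theta = arctan(|-3.598/6.448408|) = 29.1601 degrees (acute angle)

29.1601 degrees


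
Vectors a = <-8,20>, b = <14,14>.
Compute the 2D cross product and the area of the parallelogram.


cross = -8*14 - 20*14 = -112 - 280 = -392
Parallelogram area = |-392| = 392

cross = -392, parallelogram area = 392


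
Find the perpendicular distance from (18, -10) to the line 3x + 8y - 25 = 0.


|3*18 + 8*(-10) - 25| = |-51| = 51
sqrt(9 + 64) = sqrt(73) = 8.5440
d = 51/sqrt(73) = 5.9691

5.9691


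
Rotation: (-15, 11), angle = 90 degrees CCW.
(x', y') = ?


cos(90) = 0, sin(90) = 1
x' = -15*0 - 11*1 = -11
y' = -15*1 + 11*0 = -15

(-11, -15)


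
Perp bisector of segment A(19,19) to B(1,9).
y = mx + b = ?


Midpoint = (10, 14)
Slope of AB = dy/dx = -10/(-18) = 0.5556
Perp slope = -dx/dy = -18/10 = -1.8000
b = My - (perp slope)*Mx = 14 + (-18*10)/(-10) = 14 + 18.0000 = 32.0000

y = -1.8000x + 32.0000


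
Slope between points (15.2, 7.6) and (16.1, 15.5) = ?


dy = 15.5 - 7.6 = 7.9
dx = 16.1 - 15.2 = 0.9
m = 7.9/0.9 = 8.7778

m = 8.7778


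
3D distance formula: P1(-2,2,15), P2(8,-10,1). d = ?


dx=10, dy=-12, dz=-14
d = sqrt(100+144+196) = sqrt(440) = 20.9762

20.9762


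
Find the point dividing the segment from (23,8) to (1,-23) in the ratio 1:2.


Px = (1*1 + 2*23)/3 = 47/3 = 15.6667
Py = (1*(-23) + 2*8)/3 = -7/3 = -2.3333

P = (15.6667, -2.3333)


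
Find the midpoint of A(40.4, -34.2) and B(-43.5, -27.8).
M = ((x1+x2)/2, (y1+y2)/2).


Mx = (40.4 - 43.5)/2 = -3.1/2 = -1.5500
My = (-34.2 - 27.8)/2 = -62.0/2 = -31.0000

(-1.5500, -31.0000)


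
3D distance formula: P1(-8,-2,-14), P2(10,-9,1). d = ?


dx=18, dy=-7, dz=15
d = sqrt(324+49+225) = sqrt(598) = 24.4540

24.4540


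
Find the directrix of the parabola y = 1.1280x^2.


a = 1.1280
1/(4a) = 0.2216
directrix: y = -0.2216 = -0.2216

y = -0.2216


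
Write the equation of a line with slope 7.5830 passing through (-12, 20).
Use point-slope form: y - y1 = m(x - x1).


y - 20 = 7.5830(x + 12)
y = 7.5830x + 20 - 7.5830*(-12)
y = 7.5830x + 110.9960

y = 7.5830x + 110.9960


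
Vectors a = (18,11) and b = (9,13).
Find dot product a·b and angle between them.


a·b = 18*9 + 11*13 = 162 + 143 = 305
|a| = sqrt(324+121) = 21.0950
|b| = sqrt(81+169) = 15.8114
cos(theta) = 305/(sqrt(445)*sqrt(250)) = 305/sqrt(111250) = 0.914429
theta = arccos(305/sqrt(111250)) = 23.8753 degrees

a·b = 305, theta = 23.8753 deg


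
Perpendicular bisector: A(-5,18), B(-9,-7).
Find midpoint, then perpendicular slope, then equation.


Midpoint = (-7, 5.5)
Slope of AB = dy/dx = -25/(-4) = 6.2500
Perp slope = -dx/dy = -4/25 = -0.1600
b = My - (perp slope)*Mx = 5.5 + (-4*(-7))/(-25) = 5.5 - 1.1200 = 4.3800

y = -0.1600x + 4.3800


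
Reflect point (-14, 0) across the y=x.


Reflection rule for y=x: (y, x)
(-14, 0) -> (0, -14)

(0, -14)


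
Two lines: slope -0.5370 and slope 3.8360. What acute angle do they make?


m1-m2 = -4.373
1+m1*m2 = -1.059932
tan(theta) = |-4.373/(-1.059932)| = 4.125736
theta = arctan(|-4.373/(-1.059932)|) = 76.3753 degrees (acute angle)

76.3753 degrees


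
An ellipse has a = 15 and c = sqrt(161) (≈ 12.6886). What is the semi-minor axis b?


b^2 = 15^2 - (sqrt(161))^2 = 225 - 161 = 64
b = sqrt(64) = 8

b = 8


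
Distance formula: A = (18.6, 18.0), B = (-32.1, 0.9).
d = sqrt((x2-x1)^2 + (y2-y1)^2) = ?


dx = -32.1 - 18.6 = -50.7
dy = 0.9 - 18.0 = -17.1
d = sqrt(2570.49 + 292.41) = sqrt(2862.9) = 53.5061

53.5061


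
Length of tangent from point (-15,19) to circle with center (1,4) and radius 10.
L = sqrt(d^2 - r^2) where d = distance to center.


d = sqrt((-15-1)^2 + (19-4)^2) = sqrt(256+225) = 21.9317
L = sqrt(481.0000 - 100) = sqrt(381.0000) = 19.5192

19.5192


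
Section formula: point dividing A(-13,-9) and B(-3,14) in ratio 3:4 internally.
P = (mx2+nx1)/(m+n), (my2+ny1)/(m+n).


Px = (3*(-3) + 4*(-13))/7 = -61/7 = -8.7143
Py = (3*14 + 4*(-9))/7 = 6/7 = 0.8571

P = (-8.7143, 0.8571)


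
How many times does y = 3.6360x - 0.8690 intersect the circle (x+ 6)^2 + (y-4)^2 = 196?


Substitute y = 3.6360x - 0.8690: (x+ 6)^2 + (3.6360x- 0.8690-4)^2 = 196
Expand to Ax^2 + Bx + C = 0, where b-k = -4.869
A = 1+m^2 = 14.220496
B = 2(m(b-k) - h) = 2(3.6360*(-4.869) + 6) = -23.407368
C = h^2 + (b-k)^2 - r^2 = 36 + 23.707161 - 196 = -136.292839
disc = B^2-4AC = 547.9049 + 7752.6071 = 8300.5120
disc > 0

2 intersection points
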